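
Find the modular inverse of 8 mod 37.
8^(-1) ≡ 14 (mod 37). Verification: 8 × 14 = 112 ≡ 1 (mod 37)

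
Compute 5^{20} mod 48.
1

Using successive squaring:
Binary expansion of 20: 10100
Powers of 5 mod 48 (each is the square of the previous):
  5^1 ≡ 5 (mod 48)
  5^2 ≡ 5² = 25 ≡ 25 (mod 48)
  5^4 ≡ 25² = 625 ≡ 1 (mod 48)
  5^8 ≡ 1² = 1 ≡ 1 (mod 48)
  5^16 ≡ 1² = 1 ≡ 1 (mod 48)
20 = 16 + 4, so 5^20 = 5^16 × 5^4 ≡ 1 × 1 (mod 48)
Multiplying step by step:
  1 × 1 = 1 ≡ 1 (mod 48)
Result: 5^20 ≡ 1 (mod 48)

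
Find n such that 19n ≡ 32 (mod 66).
26

Since gcd(19, 66) = 1 divides 32, a solution exists.
Multiply both sides by the inverse of 19 mod 66:
  19^(-1) mod 66 = 7
  x ≡ 7 × 32 ≡ 224 ≡ 26 (mod 66)
Verification: 19 × 26 = 494 = 7 × 66 + 32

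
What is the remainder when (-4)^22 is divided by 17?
Using Fermat: (-4)^{16} ≡ 1 (mod 17). 22 ≡ 6 (mod 16). So (-4)^{22} ≡ (-4)^{6} ≡ 16 (mod 17)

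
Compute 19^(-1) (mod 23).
19^(-1) ≡ 17 (mod 23). Verification: 19 × 17 = 323 ≡ 1 (mod 23)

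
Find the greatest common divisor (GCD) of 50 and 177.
1

Using the Euclidean algorithm:
50 = 0 × 177 + 50
177 = 3 × 50 + 27
50 = 1 × 27 + 23
27 = 1 × 23 + 4
23 = 5 × 4 + 3
4 = 1 × 3 + 1
3 = 3 × 1 + 0

GCD(50, 177) = 1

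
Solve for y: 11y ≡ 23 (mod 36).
25

Since gcd(11, 36) = 1 divides 23, a solution exists.
Multiply both sides by the inverse of 11 mod 36:
  11^(-1) mod 36 = 23
  x ≡ 23 × 23 ≡ 529 ≡ 25 (mod 36)
Verification: 11 × 25 = 275 = 7 × 36 + 23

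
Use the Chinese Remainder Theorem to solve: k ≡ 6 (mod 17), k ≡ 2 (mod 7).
23

Using the Chinese Remainder Theorem:
M = product of moduli = 119
For equation 1: M_1 = 7, 7 ≡ 7 (mod 17), inverse of 7 mod 17 is 5 (check: 7 × 5 = 35 ≡ 1 (mod 17))
For equation 2: M_2 = 17, 17 ≡ 3 (mod 7), inverse of 17 mod 7 is 5 (check: 3 × 5 = 15 ≡ 1 (mod 7))
Combine: k ≡ Σ r_i×M_i×(M_i⁻¹ mod m_i) = 6×7×5 + 2×17×5 = 210 + 170 = 380
380 mod 119 = 23
k ≡ 23 (mod 119)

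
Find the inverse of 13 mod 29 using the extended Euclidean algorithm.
Extended GCD: 13(9) + 29(-4) = 1. So 13^(-1) ≡ 9 ≡ 9 (mod 29). Verify: 13 × 9 = 117 ≡ 1 (mod 29)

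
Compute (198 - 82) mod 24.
20

(198 - 82) = 116
116 mod 24 = 20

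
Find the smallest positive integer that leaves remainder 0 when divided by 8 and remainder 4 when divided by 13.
M = 8 × 13 = 104. M₁ = 13, y₁ ≡ 5 (mod 8). M₂ = 8, y₂ ≡ 5 (mod 13). y = 0×13×5 + 4×8×5 ≡ 56 (mod 104). The smallest positive such number is 56.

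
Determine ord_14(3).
Powers of 3 mod 14: 3^1≡3, 3^2≡9, 3^3≡13, 3^4≡11, 3^5≡5, 3^6≡1. Order = 6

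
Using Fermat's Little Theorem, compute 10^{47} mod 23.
11

By Fermat's Little Theorem, a^(p-1) ≡ 1 (mod p) for prime p and gcd(a, p) = 1
Here p = 23, so 10^22 ≡ 1 (mod 23)
We can reduce the exponent: 47 mod 22 = 3
So 10^47 ≡ 10^3 (mod 23)
Computing: 10^3 mod 23 = 11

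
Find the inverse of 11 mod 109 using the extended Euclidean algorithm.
Extended GCD: 11(10) + 109(-1) = 1. So 11^(-1) ≡ 10 ≡ 10 (mod 109). Verify: 11 × 10 = 110 ≡ 1 (mod 109)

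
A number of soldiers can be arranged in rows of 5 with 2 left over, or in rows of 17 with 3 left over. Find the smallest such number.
M = 5 × 17 = 85. M₁ = 17, y₁ ≡ 3 (mod 5). M₂ = 5, y₂ ≡ 7 (mod 17). k = 2×17×3 + 3×5×7 ≡ 37 (mod 85). The smallest positive such number is 37.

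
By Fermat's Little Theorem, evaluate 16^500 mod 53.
By Fermat: 16^{52} ≡ 1 (mod 53). 500 ≡ 32 (mod 52). So 16^{500} ≡ 16^{32} ≡ 13 (mod 53)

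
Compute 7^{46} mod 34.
25

Using successive squaring:
Binary expansion of 46: 101110
Powers of 7 mod 34 (each is the square of the previous):
  7^1 ≡ 7 (mod 34)
  7^2 ≡ 7² = 49 ≡ 15 (mod 34)
  7^4 ≡ 15² = 225 ≡ 21 (mod 34)
  7^8 ≡ 21² = 441 ≡ 33 (mod 34)
  7^16 ≡ 33² = 1089 ≡ 1 (mod 34)
  7^32 ≡ 1² = 1 ≡ 1 (mod 34)
46 = 32 + 8 + 4 + 2, so 7^46 = 7^32 × 7^8 × 7^4 × 7^2 ≡ 1 × 33 × 21 × 15 (mod 34)
Multiplying step by step:
  1 × 33 = 33 ≡ 33 (mod 34)
  33 × 21 = 693 ≡ 13 (mod 34)
  13 × 15 = 195 ≡ 25 (mod 34)
Result: 7^46 ≡ 25 (mod 34)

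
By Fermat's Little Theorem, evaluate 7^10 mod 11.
By Fermat's Little Theorem, 7^{10} ≡ 1 (mod 11) since 11 is prime and gcd(7, 11) = 1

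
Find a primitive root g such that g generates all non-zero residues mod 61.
p - 1 = 60 has prime divisors 2, 3, 5. h is a primitive root mod 61 iff h^(60/q) ≢ 1 (mod 61) for each such q.
h = 2: 2^30 ≡ 60, 2^20 ≡ 47, 2^12 ≡ 9 (mod 61); none is 1, so 2 has order 60 and is a primitive root.
The smallest primitive root mod 61 is g = 2.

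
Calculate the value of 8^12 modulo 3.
Using Fermat: 8^{2} ≡ 1 (mod 3). 12 ≡ 0 (mod 2). So 8^{12} ≡ 8^{0} ≡ 1 (mod 3)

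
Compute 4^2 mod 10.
2 = 2 (binary 10). Repeated squaring mod 10: 4^1 ≡ 4; 4^2 ≡ 4² = 16 ≡ 6. So 4^2 ≡ 6 (mod 10).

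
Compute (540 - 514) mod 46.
26

(540 - 514) = 26
26 mod 46 = 26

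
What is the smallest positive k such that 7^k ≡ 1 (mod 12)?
Powers of 7 mod 12: 7^1≡7, 7^2≡1. Order = 2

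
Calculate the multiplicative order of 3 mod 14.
Powers of 3 mod 14: 3^1≡3, 3^2≡9, 3^3≡13, 3^4≡11, 3^5≡5, 3^6≡1. Order = 6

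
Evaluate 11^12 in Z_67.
Using repeated squaring. 12 = 8 + 4 (binary 1100). Repeated squaring mod 67: 11^1 ≡ 11; 11^2 ≡ 11² = 121 ≡ 54; 11^4 ≡ 54² = 2916 ≡ 35; 11^8 ≡ 35² = 1225 ≡ 19. Multiply: 11^12 = 11^8 × 11^4 ≡ 19 × 35 (mod 67): 19 × 35 = 665 ≡ 62. So 11^12 ≡ 62 (mod 67).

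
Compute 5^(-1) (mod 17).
7

Using Extended Euclidean Algorithm:
gcd(5, 17) = 1
Bezout coefficients: 5 × 7 + 17 × -2 = 1
So 5 × 7 ≡ 1 (mod 17)
The inverse is 7 mod 17 = 7
Verification: 5 × 7 = 35 = 2 × 17 + 1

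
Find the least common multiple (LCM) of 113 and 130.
14690

First find GCD(113, 130) using the Euclidean algorithm:
113 = 0 × 130 + 113
130 = 1 × 113 + 17
113 = 6 × 17 + 11
17 = 1 × 11 + 6
11 = 1 × 6 + 5
6 = 1 × 5 + 1
5 = 5 × 1 + 0
GCD(113, 130) = 1

LCM formula: LCM(a, b) = (a × b) / GCD(a, b)
LCM(113, 130) = (113 × 130) / 1
LCM(113, 130) = 14690 / 1
LCM(113, 130) = 14690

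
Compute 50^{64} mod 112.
64

Using successive squaring:
Binary expansion of 64: 1000000
Powers of 50 mod 112 (each is the square of the previous):
  50^1 ≡ 50 (mod 112)
  50^2 ≡ 50² = 2500 ≡ 36 (mod 112)
  50^4 ≡ 36² = 1296 ≡ 64 (mod 112)
  50^8 ≡ 64² = 4096 ≡ 64 (mod 112)
  50^16 ≡ 64² = 4096 ≡ 64 (mod 112)
  50^32 ≡ 64² = 4096 ≡ 64 (mod 112)
  50^64 ≡ 64² = 4096 ≡ 64 (mod 112)
64 is a power of 2, so 50^64 is the last square: ≡ 64 (mod 112)
Result: 50^64 ≡ 64 (mod 112)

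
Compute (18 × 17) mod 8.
2

(18 × 17) = 306
306 mod 8 = 2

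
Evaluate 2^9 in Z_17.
9 = 8 + 1 (binary 1001). Repeated squaring mod 17: 2^1 ≡ 2; 2^2 ≡ 2² = 4 ≡ 4; 2^4 ≡ 4² = 16 ≡ 16; 2^8 ≡ 16² = 256 ≡ 1. Multiply: 2^9 = 2^8 × 2^1 ≡ 1 × 2 (mod 17): 1 × 2 = 2 ≡ 2. So 2^9 ≡ 2 (mod 17).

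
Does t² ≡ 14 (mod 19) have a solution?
By Euler's criterion: 14^{9} ≡ 18 (mod 19). Since this equals -1 (≡ 18), 14 is not a QR.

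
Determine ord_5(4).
Powers of 4 mod 5: 4^1≡4, 4^2≡1. Order = 2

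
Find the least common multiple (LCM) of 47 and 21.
987

First find GCD(47, 21) using the Euclidean algorithm:
47 = 2 × 21 + 5
21 = 4 × 5 + 1
5 = 5 × 1 + 0
GCD(47, 21) = 1

LCM formula: LCM(a, b) = (a × b) / GCD(a, b)
LCM(47, 21) = (47 × 21) / 1
LCM(47, 21) = 987 / 1
LCM(47, 21) = 987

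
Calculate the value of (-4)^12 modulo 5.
Using Fermat: (-4)^{4} ≡ 1 (mod 5). 12 ≡ 0 (mod 4). So (-4)^{12} ≡ (-4)^{0} ≡ 1 (mod 5)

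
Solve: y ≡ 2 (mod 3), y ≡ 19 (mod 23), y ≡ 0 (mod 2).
M = 3 × 23 × 2 = 138. M₁ = 46, y₁ ≡ 1 (mod 3). M₂ = 6, y₂ ≡ 4 (mod 23). M₃ = 69, y₃ ≡ 1 (mod 2). y = 2×46×1 + 19×6×4 + 0×69×1 ≡ 134 (mod 138)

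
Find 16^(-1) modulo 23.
13

Using Extended Euclidean Algorithm:
gcd(16, 23) = 1
Bezout coefficients: 16 × -10 + 23 × 7 = 1
So 16 × -10 ≡ 1 (mod 23)
The inverse is -10 mod 23 = 13
Verification: 16 × 13 = 208 = 9 × 23 + 1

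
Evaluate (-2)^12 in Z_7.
Using Fermat: (-2)^{6} ≡ 1 (mod 7). 12 ≡ 0 (mod 6). So (-2)^{12} ≡ (-2)^{0} ≡ 1 (mod 7)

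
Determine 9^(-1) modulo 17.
9^(-1) ≡ 2 (mod 17). Verification: 9 × 2 = 18 ≡ 1 (mod 17)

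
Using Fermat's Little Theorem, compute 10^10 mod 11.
By Fermat's Little Theorem, 10^{10} ≡ 1 (mod 11) since 11 is prime and gcd(10, 11) = 1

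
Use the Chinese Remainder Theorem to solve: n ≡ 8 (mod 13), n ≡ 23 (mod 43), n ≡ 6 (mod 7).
1399

Using the Chinese Remainder Theorem:
M = product of moduli = 3913
For equation 1: M_1 = 301, 301 ≡ 2 (mod 13), inverse of 301 mod 13 is 7 (check: 2 × 7 = 14 ≡ 1 (mod 13))
For equation 2: M_2 = 91, 91 ≡ 5 (mod 43), inverse of 91 mod 43 is 26 (check: 5 × 26 = 130 ≡ 1 (mod 43))
For equation 3: M_3 = 559, 559 ≡ 6 (mod 7), inverse of 559 mod 7 is 6 (check: 6 × 6 = 36 ≡ 1 (mod 7))
Combine: n ≡ Σ r_i×M_i×(M_i⁻¹ mod m_i) = 8×301×7 + 23×91×26 + 6×559×6 = 16856 + 54418 + 20124 = 91398
91398 mod 3913 = 1399
n ≡ 1399 (mod 3913)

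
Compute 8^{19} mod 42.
8

Using successive squaring:
Binary expansion of 19: 10011
Powers of 8 mod 42 (each is the square of the previous):
  8^1 ≡ 8 (mod 42)
  8^2 ≡ 8² = 64 ≡ 22 (mod 42)
  8^4 ≡ 22² = 484 ≡ 22 (mod 42)
  8^8 ≡ 22² = 484 ≡ 22 (mod 42)
  8^16 ≡ 22² = 484 ≡ 22 (mod 42)
19 = 16 + 2 + 1, so 8^19 = 8^16 × 8^2 × 8^1 ≡ 22 × 22 × 8 (mod 42)
Multiplying step by step:
  22 × 22 = 484 ≡ 22 (mod 42)
  22 × 8 = 176 ≡ 8 (mod 42)
Result: 8^19 ≡ 8 (mod 42)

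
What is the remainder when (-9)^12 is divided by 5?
Using Fermat: (-9)^{4} ≡ 1 (mod 5). 12 ≡ 0 (mod 4). So (-9)^{12} ≡ (-9)^{0} ≡ 1 (mod 5)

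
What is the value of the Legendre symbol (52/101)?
(52/101) = 52^{50} mod 101 = 1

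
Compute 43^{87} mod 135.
37

Using successive squaring:
Binary expansion of 87: 1010111
Powers of 43 mod 135 (each is the square of the previous):
  43^1 ≡ 43 (mod 135)
  43^2 ≡ 43² = 1849 ≡ 94 (mod 135)
  43^4 ≡ 94² = 8836 ≡ 61 (mod 135)
  43^8 ≡ 61² = 3721 ≡ 76 (mod 135)
  43^16 ≡ 76² = 5776 ≡ 106 (mod 135)
  43^32 ≡ 106² = 11236 ≡ 31 (mod 135)
  43^64 ≡ 31² = 961 ≡ 16 (mod 135)
87 = 64 + 16 + 4 + 2 + 1, so 43^87 = 43^64 × 43^16 × 43^4 × 43^2 × 43^1 ≡ 16 × 106 × 61 × 94 × 43 (mod 135)
Multiplying step by step:
  16 × 106 = 1696 ≡ 76 (mod 135)
  76 × 61 = 4636 ≡ 46 (mod 135)
  46 × 94 = 4324 ≡ 4 (mod 135)
  4 × 43 = 172 ≡ 37 (mod 135)
Result: 43^87 ≡ 37 (mod 135)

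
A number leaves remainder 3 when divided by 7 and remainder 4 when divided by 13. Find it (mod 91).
M = 7 × 13 = 91. M₁ = 13, y₁ ≡ 6 (mod 7). M₂ = 7, y₂ ≡ 2 (mod 13). n = 3×13×6 + 4×7×2 ≡ 17 (mod 91)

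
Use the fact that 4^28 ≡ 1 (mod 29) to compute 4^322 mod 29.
By Fermat: 4^{28} ≡ 1 (mod 29). 322 ≡ 14 (mod 28). So 4^{322} ≡ 4^{14} ≡ 1 (mod 29)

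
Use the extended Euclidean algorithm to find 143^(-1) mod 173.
Extended GCD: 143(-75) + 173(62) = 1. So 143^(-1) ≡ 98 ≡ 98 (mod 173). Verify: 143 × 98 = 14014 ≡ 1 (mod 173)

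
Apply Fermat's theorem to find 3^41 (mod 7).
By Fermat: 3^{6} ≡ 1 (mod 7). 41 = 6×6 + 5. So 3^{41} ≡ 3^{5} ≡ 5 (mod 7)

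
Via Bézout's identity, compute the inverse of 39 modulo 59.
Extended GCD: 39(-3) + 59(2) = 1. So 39^(-1) ≡ 56 ≡ 56 (mod 59). Verify: 39 × 56 = 2184 ≡ 1 (mod 59)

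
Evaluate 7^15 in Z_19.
Using repeated squaring. 15 = 8 + 4 + 2 + 1 (binary 1111). Repeated squaring mod 19: 7^1 ≡ 7; 7^2 ≡ 7² = 49 ≡ 11; 7^4 ≡ 11² = 121 ≡ 7; 7^8 ≡ 7² = 49 ≡ 11. Multiply: 7^15 = 7^8 × 7^4 × 7^2 × 7^1 ≡ 11 × 7 × 11 × 7 (mod 19): 11 × 7 = 77 ≡ 1; 1 × 11 = 11 ≡ 11; 11 × 7 = 77 ≡ 1. So 7^15 ≡ 1 (mod 19).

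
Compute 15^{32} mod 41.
16

Using successive squaring:
Binary expansion of 32: 100000
Powers of 15 mod 41 (each is the square of the previous):
  15^1 ≡ 15 (mod 41)
  15^2 ≡ 15² = 225 ≡ 20 (mod 41)
  15^4 ≡ 20² = 400 ≡ 31 (mod 41)
  15^8 ≡ 31² = 961 ≡ 18 (mod 41)
  15^16 ≡ 18² = 324 ≡ 37 (mod 41)
  15^32 ≡ 37² = 1369 ≡ 16 (mod 41)
32 is a power of 2, so 15^32 is the last square: ≡ 16 (mod 41)
Result: 15^32 ≡ 16 (mod 41)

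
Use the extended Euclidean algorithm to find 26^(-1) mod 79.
Extended GCD: 26(-3) + 79(1) = 1. So 26^(-1) ≡ 76 ≡ 76 (mod 79). Verify: 26 × 76 = 1976 ≡ 1 (mod 79)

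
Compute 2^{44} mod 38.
28

Using successive squaring:
Binary expansion of 44: 101100
Powers of 2 mod 38 (each is the square of the previous):
  2^1 ≡ 2 (mod 38)
  2^2 ≡ 2² = 4 ≡ 4 (mod 38)
  2^4 ≡ 4² = 16 ≡ 16 (mod 38)
  2^8 ≡ 16² = 256 ≡ 28 (mod 38)
  2^16 ≡ 28² = 784 ≡ 24 (mod 38)
  2^32 ≡ 24² = 576 ≡ 6 (mod 38)
44 = 32 + 8 + 4, so 2^44 = 2^32 × 2^8 × 2^4 ≡ 6 × 28 × 16 (mod 38)
Multiplying step by step:
  6 × 28 = 168 ≡ 16 (mod 38)
  16 × 16 = 256 ≡ 28 (mod 38)
Result: 2^44 ≡ 28 (mod 38)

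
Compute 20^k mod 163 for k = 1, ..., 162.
g^1, g^2, ..., g^{162} mod 163: {20, 74, 13, 97, 147, 6, 120, 118, 78, 93, 67, 36, 68, 56, 142, 69, 76, 53, 82, 10, 37, 88, 130, 155, 3, 60, 59, 39, 128, 115, 18, 34, 28, 71, 116, 38, 108, 41, 5, 100, 44, 65, 159, 83, 30, 111, 101, 64, 139, 9, 17, 14, 117, 58, 19, 54, 102, 84, 50, 22, 114, 161, 123, 15, 137, 132, 32, 151, 86, 90, 7, 140, 29, 91, 27, 51, 42, 25, 11, 57, 162, 143, 89, 150, 66, 16, 157, 43, 45, 85, 70, 96, 127, 95, 107, 21, 94, 87, 110, 81, 153, 126, 75, 33, 8, 160, 103, 104, 124, 35, 48, 145, 129, 135, 92, 47, 125, 55, 122, 158, 63, 119, 98, 4, 80, 133, 52, 62, 99, 24, 154, 146, 149, 46, 105, 144, 109, 61, 79, 113, 141, 49, 2, 40, 148, 26, 31, 131, 12, 77, 73, 156, 23, 134, 72, 136, 112, 121, 138, 152, 106, 1}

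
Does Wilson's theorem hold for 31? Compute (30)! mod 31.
(30)! mod 31 = 30. Since this equals -1 (mod 31), Wilson confirms 31 is prime.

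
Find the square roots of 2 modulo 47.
The square roots of 2 mod 47 are 7 and 40. Verify: 7² = 49 ≡ 2 (mod 47)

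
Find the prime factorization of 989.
23 × 43

Divide by primes starting from smallest:
989 ÷ 23 = 43
43 ÷ 43 = 1

989 = 23 × 43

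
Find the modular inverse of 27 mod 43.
27^(-1) ≡ 8 (mod 43). Verification: 27 × 8 = 216 ≡ 1 (mod 43)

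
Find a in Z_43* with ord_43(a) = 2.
42 has order 2 mod 43 since 42^{2} ≡ 1 (mod 43) and no smaller power works.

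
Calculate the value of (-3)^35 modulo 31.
Using Fermat: (-3)^{30} ≡ 1 (mod 31). 35 ≡ 5 (mod 30). So (-3)^{35} ≡ (-3)^{5} ≡ 5 (mod 31)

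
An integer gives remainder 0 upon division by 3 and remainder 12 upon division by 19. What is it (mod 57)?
M = 3 × 19 = 57. M₁ = 19, y₁ ≡ 1 (mod 3). M₂ = 3, y₂ ≡ 13 (mod 19). z = 0×19×1 + 12×3×13 ≡ 12 (mod 57). The smallest positive such number is 12.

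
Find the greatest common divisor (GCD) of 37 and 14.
1

Using the Euclidean algorithm:
37 = 2 × 14 + 9
14 = 1 × 9 + 5
9 = 1 × 5 + 4
5 = 1 × 4 + 1
4 = 4 × 1 + 0

GCD(37, 14) = 1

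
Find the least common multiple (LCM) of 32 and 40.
160

First find GCD(32, 40) using the Euclidean algorithm:
32 = 0 × 40 + 32
40 = 1 × 32 + 8
32 = 4 × 8 + 0
GCD(32, 40) = 8

LCM formula: LCM(a, b) = (a × b) / GCD(a, b)
LCM(32, 40) = (32 × 40) / 8
LCM(32, 40) = 1280 / 8
LCM(32, 40) = 160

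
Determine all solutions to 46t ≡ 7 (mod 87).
55

Since gcd(46, 87) = 1 divides 7, a solution exists.
Multiply both sides by the inverse of 46 mod 87:
  46^(-1) mod 87 = 70
  x ≡ 70 × 7 ≡ 490 ≡ 55 (mod 87)
Verification: 46 × 55 = 2530 = 29 × 87 + 7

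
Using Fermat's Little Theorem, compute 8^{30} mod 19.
1

By Fermat's Little Theorem, a^(p-1) ≡ 1 (mod p) for prime p and gcd(a, p) = 1
Here p = 19, so 8^18 ≡ 1 (mod 19)
We can reduce the exponent: 30 mod 18 = 12
So 8^30 ≡ 8^12 (mod 19)
Computing: 8^12 mod 19 = 1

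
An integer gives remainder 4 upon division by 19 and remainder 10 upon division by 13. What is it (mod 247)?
M = 19 × 13 = 247. M₁ = 13, y₁ ≡ 3 (mod 19). M₂ = 19, y₂ ≡ 11 (mod 13). z = 4×13×3 + 10×19×11 ≡ 23 (mod 247). The smallest positive such number is 23.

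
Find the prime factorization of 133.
7 × 19

Divide by primes starting from smallest:
133 ÷ 7 = 19
19 ÷ 19 = 1

133 = 7 × 19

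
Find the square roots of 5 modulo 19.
The square roots of 5 mod 19 are 9 and 10. Verify: 9² = 81 ≡ 5 (mod 19)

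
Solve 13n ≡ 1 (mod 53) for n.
49

Using Extended Euclidean Algorithm:
gcd(13, 53) = 1
Bezout coefficients: 13 × -4 + 53 × 1 = 1
So 13 × -4 ≡ 1 (mod 53)
The inverse is -4 mod 53 = 49
Verification: 13 × 49 = 637 = 12 × 53 + 1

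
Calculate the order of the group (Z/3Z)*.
2

Prime factorization: 3 = 3
Using the formula φ(n) = n × Π(1 - 1/p) for each prime factor p:
φ(3) = 3 × (1 - 1/3)
φ(3) = 2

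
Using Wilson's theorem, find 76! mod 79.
(78)! = (76)! × (77) × (78) ≡ -1 (mod 79). So (76)! ≡ -1 × [(78)(77)]^(-1) ≡ 39 (mod 79)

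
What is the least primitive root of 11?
2

A primitive root g modulo p has order p-1 = 10
Prime divisors of 10: [2, 5]
g is a primitive root iff g^(10/q) ≢ 1 (mod 11) for each prime divisor q
Testing small values:
  g = 2: 2^5 ≡ 10, 2^2 ≡ 4 (mod 11) → none is 1, primitive root!
The smallest primitive root is 2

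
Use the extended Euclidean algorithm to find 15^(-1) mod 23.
Extended GCD: 15(-3) + 23(2) = 1. So 15^(-1) ≡ 20 ≡ 20 (mod 23). Verify: 15 × 20 = 300 ≡ 1 (mod 23)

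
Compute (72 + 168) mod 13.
6

(72 + 168) = 240
240 mod 13 = 6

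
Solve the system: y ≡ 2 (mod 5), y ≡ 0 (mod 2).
M = 5 × 2 = 10. M₁ = 2, y₁ ≡ 3 (mod 5). M₂ = 5, y₂ ≡ 1 (mod 2). y = 2×2×3 + 0×5×1 ≡ 2 (mod 10)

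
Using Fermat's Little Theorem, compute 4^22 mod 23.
By Fermat's Little Theorem, 4^{22} ≡ 1 (mod 23) since 23 is prime and gcd(4, 23) = 1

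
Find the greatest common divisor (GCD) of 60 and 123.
3

Using the Euclidean algorithm:
60 = 0 × 123 + 60
123 = 2 × 60 + 3
60 = 20 × 3 + 0

GCD(60, 123) = 3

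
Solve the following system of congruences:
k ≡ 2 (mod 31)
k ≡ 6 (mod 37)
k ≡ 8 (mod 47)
27127

Using the Chinese Remainder Theorem:
M = product of moduli = 53909
For equation 1: M_1 = 1739, 1739 ≡ 3 (mod 31), inverse of 1739 mod 31 is 21 (check: 3 × 21 = 63 ≡ 1 (mod 31))
For equation 2: M_2 = 1457, 1457 ≡ 14 (mod 37), inverse of 1457 mod 37 is 8 (check: 14 × 8 = 112 ≡ 1 (mod 37))
For equation 3: M_3 = 1147, 1147 ≡ 19 (mod 47), inverse of 1147 mod 47 is 5 (check: 19 × 5 = 95 ≡ 1 (mod 47))
Combine: k ≡ Σ r_i×M_i×(M_i⁻¹ mod m_i) = 2×1739×21 + 6×1457×8 + 8×1147×5 = 73038 + 69936 + 45880 = 188854
188854 mod 53909 = 27127
k ≡ 27127 (mod 53909)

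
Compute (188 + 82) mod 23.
17

(188 + 82) = 270
270 mod 23 = 17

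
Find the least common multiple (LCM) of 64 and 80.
320

First find GCD(64, 80) using the Euclidean algorithm:
64 = 0 × 80 + 64
80 = 1 × 64 + 16
64 = 4 × 16 + 0
GCD(64, 80) = 16

LCM formula: LCM(a, b) = (a × b) / GCD(a, b)
LCM(64, 80) = (64 × 80) / 16
LCM(64, 80) = 5120 / 16
LCM(64, 80) = 320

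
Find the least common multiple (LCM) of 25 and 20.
100

First find GCD(25, 20) using the Euclidean algorithm:
25 = 1 × 20 + 5
20 = 4 × 5 + 0
GCD(25, 20) = 5

LCM formula: LCM(a, b) = (a × b) / GCD(a, b)
LCM(25, 20) = (25 × 20) / 5
LCM(25, 20) = 500 / 5
LCM(25, 20) = 100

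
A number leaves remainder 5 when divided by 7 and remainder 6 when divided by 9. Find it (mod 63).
M = 7 × 9 = 63. M₁ = 9, y₁ ≡ 4 (mod 7). M₂ = 7, y₂ ≡ 4 (mod 9). z = 5×9×4 + 6×7×4 ≡ 33 (mod 63)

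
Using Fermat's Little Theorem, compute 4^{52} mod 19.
6

By Fermat's Little Theorem, a^(p-1) ≡ 1 (mod p) for prime p and gcd(a, p) = 1
Here p = 19, so 4^18 ≡ 1 (mod 19)
We can reduce the exponent: 52 mod 18 = 16
So 4^52 ≡ 4^16 (mod 19)
Computing: 4^16 mod 19 = 6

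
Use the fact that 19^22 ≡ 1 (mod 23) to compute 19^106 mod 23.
By Fermat: 19^{22} ≡ 1 (mod 23). 106 = 4×22 + 18. So 19^{106} ≡ 19^{18} ≡ 8 (mod 23)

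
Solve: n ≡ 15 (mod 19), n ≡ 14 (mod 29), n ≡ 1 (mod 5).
M = 19 × 29 × 5 = 2755. M₁ = 145, y₁ ≡ 8 (mod 19). M₂ = 95, y₂ ≡ 11 (mod 29). M₃ = 551, y₃ ≡ 1 (mod 5). n = 15×145×8 + 14×95×11 + 1×551×1 ≡ 2276 (mod 2755)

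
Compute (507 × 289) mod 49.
13

(507 × 289) = 146523
146523 mod 49 = 13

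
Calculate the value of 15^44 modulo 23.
Using Fermat: 15^{22} ≡ 1 (mod 23). 44 ≡ 0 (mod 22). So 15^{44} ≡ 15^{0} ≡ 1 (mod 23)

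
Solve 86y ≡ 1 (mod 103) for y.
86^(-1) ≡ 6 (mod 103). Verification: 86 × 6 = 516 ≡ 1 (mod 103)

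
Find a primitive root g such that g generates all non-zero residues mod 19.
p - 1 = 18 has prime divisors 2, 3. h is a primitive root mod 19 iff h^(18/q) ≢ 1 (mod 19) for each such q.
h = 2: 2^9 ≡ 18, 2^6 ≡ 7 (mod 19); none is 1, so 2 has order 18 and is a primitive root.
The smallest primitive root mod 19 is g = 2.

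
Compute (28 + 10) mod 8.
6

(28 + 10) = 38
38 mod 8 = 6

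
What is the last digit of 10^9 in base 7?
10 ≡ 3 (mod 7). 9 = 8 + 1 (binary 1001). Repeated squaring mod 7: 3^1 ≡ 3; 3^2 ≡ 3² = 9 ≡ 2; 3^4 ≡ 2² = 4 ≡ 4; 3^8 ≡ 4² = 16 ≡ 2. Multiply: 10^9 ≡ 3^8 × 3^1 ≡ 2 × 3 (mod 7): 2 × 3 = 6 ≡ 6. So 10^9 ≡ 6 (mod 7).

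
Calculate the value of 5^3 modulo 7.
3 = 2 + 1 (binary 11). Repeated squaring mod 7: 5^1 ≡ 5; 5^2 ≡ 5² = 25 ≡ 4. Multiply: 5^3 = 5^2 × 5^1 ≡ 4 × 5 (mod 7): 4 × 5 = 20 ≡ 6. So 5^3 ≡ 6 (mod 7).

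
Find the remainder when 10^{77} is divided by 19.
By Fermat: 10^{18} ≡ 1 (mod 19). 77 = 4×18 + 5. So 10^{77} ≡ 10^{5} ≡ 3 (mod 19)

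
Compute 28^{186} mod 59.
20

Using successive squaring:
Binary expansion of 186: 10111010
Powers of 28 mod 59 (each is the square of the previous):
  28^1 ≡ 28 (mod 59)
  28^2 ≡ 28² = 784 ≡ 17 (mod 59)
  28^4 ≡ 17² = 289 ≡ 53 (mod 59)
  28^8 ≡ 53² = 2809 ≡ 36 (mod 59)
  28^16 ≡ 36² = 1296 ≡ 57 (mod 59)
  28^32 ≡ 57² = 3249 ≡ 4 (mod 59)
  28^64 ≡ 4² = 16 ≡ 16 (mod 59)
  28^128 ≡ 16² = 256 ≡ 20 (mod 59)
186 = 128 + 32 + 16 + 8 + 2, so 28^186 = 28^128 × 28^32 × 28^16 × 28^8 × 28^2 ≡ 20 × 4 × 57 × 36 × 17 (mod 59)
Multiplying step by step:
  20 × 4 = 80 ≡ 21 (mod 59)
  21 × 57 = 1197 ≡ 17 (mod 59)
  17 × 36 = 612 ≡ 22 (mod 59)
  22 × 17 = 374 ≡ 20 (mod 59)
Result: 28^186 ≡ 20 (mod 59)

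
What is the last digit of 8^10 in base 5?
8 ≡ 3 (mod 5). 10 = 8 + 2 (binary 1010). Repeated squaring mod 5: 3^1 ≡ 3; 3^2 ≡ 3² = 9 ≡ 4; 3^4 ≡ 4² = 16 ≡ 1; 3^8 ≡ 1² = 1 ≡ 1. Multiply: 8^10 ≡ 3^8 × 3^2 ≡ 1 × 4 (mod 5): 1 × 4 = 4 ≡ 4. So 8^10 ≡ 4 (mod 5).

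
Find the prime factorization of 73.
73

Divide by primes starting from smallest:
73 ÷ 73 = 1

73 = 73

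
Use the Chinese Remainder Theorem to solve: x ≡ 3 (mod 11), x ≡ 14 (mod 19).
14

Using the Chinese Remainder Theorem:
M = product of moduli = 209
For equation 1: M_1 = 19, 19 ≡ 8 (mod 11), inverse of 19 mod 11 is 7 (check: 8 × 7 = 56 ≡ 1 (mod 11))
For equation 2: M_2 = 11, 11 ≡ 11 (mod 19), inverse of 11 mod 19 is 7 (check: 11 × 7 = 77 ≡ 1 (mod 19))
Combine: x ≡ Σ r_i×M_i×(M_i⁻¹ mod m_i) = 3×19×7 + 14×11×7 = 399 + 1078 = 1477
1477 mod 209 = 14
x ≡ 14 (mod 209)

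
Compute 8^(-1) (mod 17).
8^(-1) ≡ 15 (mod 17). Verification: 8 × 15 = 120 ≡ 1 (mod 17)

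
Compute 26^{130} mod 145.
6

Using successive squaring:
Binary expansion of 130: 10000010
Powers of 26 mod 145 (each is the square of the previous):
  26^1 ≡ 26 (mod 145)
  26^2 ≡ 26² = 676 ≡ 96 (mod 145)
  26^4 ≡ 96² = 9216 ≡ 81 (mod 145)
  26^8 ≡ 81² = 6561 ≡ 36 (mod 145)
  26^16 ≡ 36² = 1296 ≡ 136 (mod 145)
  26^32 ≡ 136² = 18496 ≡ 81 (mod 145)
  26^64 ≡ 81² = 6561 ≡ 36 (mod 145)
  26^128 ≡ 36² = 1296 ≡ 136 (mod 145)
130 = 128 + 2, so 26^130 = 26^128 × 26^2 ≡ 136 × 96 (mod 145)
Multiplying step by step:
  136 × 96 = 13056 ≡ 6 (mod 145)
Result: 26^130 ≡ 6 (mod 145)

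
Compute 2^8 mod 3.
8 = 8 (binary 1000). Repeated squaring mod 3: 2^1 ≡ 2; 2^2 ≡ 2² = 4 ≡ 1; 2^4 ≡ 1² = 1 ≡ 1; 2^8 ≡ 1² = 1 ≡ 1. So 2^8 ≡ 1 (mod 3).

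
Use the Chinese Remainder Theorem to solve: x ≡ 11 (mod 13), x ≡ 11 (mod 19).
M = 13 × 19 = 247. M₁ = 19, y₁ ≡ 11 (mod 13). M₂ = 13, y₂ ≡ 3 (mod 19). x = 11×19×11 + 11×13×3 ≡ 11 (mod 247)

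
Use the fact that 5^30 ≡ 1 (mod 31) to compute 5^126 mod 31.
By Fermat: 5^{30} ≡ 1 (mod 31). 126 = 4×30 + 6. So 5^{126} ≡ 5^{6} ≡ 1 (mod 31)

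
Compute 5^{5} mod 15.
5

Using successive squaring:
Binary expansion of 5: 101
Powers of 5 mod 15 (each is the square of the previous):
  5^1 ≡ 5 (mod 15)
  5^2 ≡ 5² = 25 ≡ 10 (mod 15)
  5^4 ≡ 10² = 100 ≡ 10 (mod 15)
5 = 4 + 1, so 5^5 = 5^4 × 5^1 ≡ 10 × 5 (mod 15)
Multiplying step by step:
  10 × 5 = 50 ≡ 5 (mod 15)
Result: 5^5 ≡ 5 (mod 15)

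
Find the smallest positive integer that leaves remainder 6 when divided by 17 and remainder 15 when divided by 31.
M = 17 × 31 = 527. M₁ = 31, y₁ ≡ 11 (mod 17). M₂ = 17, y₂ ≡ 11 (mod 31). m = 6×31×11 + 15×17×11 ≡ 108 (mod 527). The smallest positive such number is 108.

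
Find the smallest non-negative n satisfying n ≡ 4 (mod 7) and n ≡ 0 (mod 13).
M = 7 × 13 = 91. M₁ = 13, y₁ ≡ 6 (mod 7). M₂ = 7, y₂ ≡ 2 (mod 13). n = 4×13×6 + 0×7×2 ≡ 39 (mod 91)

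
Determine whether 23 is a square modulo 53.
By Euler's criterion: 23^{26} ≡ 52 (mod 53). Since this equals -1 (≡ 52), 23 is not a QR.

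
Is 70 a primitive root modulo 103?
Yes

To verify, check if 70^(102/q) ≢ 1 (mod 103) for each prime divisor q of 102
Divisors of 102 = 102: [1, 2, 3, 6, 17, 34, 51, 102]
  70^(102/17) = 70^6 ≡ 100 (mod 103)
  70^(102/2) = 70^51 ≡ 102 (mod 103)
  70^(102/3) = 70^34 ≡ 56 (mod 103)
Conclusion: 70 is a primitive root modulo 103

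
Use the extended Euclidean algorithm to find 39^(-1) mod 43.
Extended GCD: 39(-11) + 43(10) = 1. So 39^(-1) ≡ 32 ≡ 32 (mod 43). Verify: 39 × 32 = 1248 ≡ 1 (mod 43)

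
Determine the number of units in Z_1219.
1144

Prime factorization: 1219 = 23 × 53
Using the formula φ(n) = n × Π(1 - 1/p) for each prime factor p:
φ(1219) = 1219 × (1 - 1/23) × (1 - 1/53)
φ(1219) = 1144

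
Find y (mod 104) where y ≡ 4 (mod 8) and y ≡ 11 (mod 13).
M = 8 × 13 = 104. M₁ = 13, y₁ ≡ 5 (mod 8). M₂ = 8, y₂ ≡ 5 (mod 13). y = 4×13×5 + 11×8×5 ≡ 76 (mod 104)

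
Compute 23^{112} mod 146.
105

Using successive squaring:
Binary expansion of 112: 1110000
Powers of 23 mod 146 (each is the square of the previous):
  23^1 ≡ 23 (mod 146)
  23^2 ≡ 23² = 529 ≡ 91 (mod 146)
  23^4 ≡ 91² = 8281 ≡ 105 (mod 146)
  23^8 ≡ 105² = 11025 ≡ 75 (mod 146)
  23^16 ≡ 75² = 5625 ≡ 77 (mod 146)
  23^32 ≡ 77² = 5929 ≡ 89 (mod 146)
  23^64 ≡ 89² = 7921 ≡ 37 (mod 146)
112 = 64 + 32 + 16, so 23^112 = 23^64 × 23^32 × 23^16 ≡ 37 × 89 × 77 (mod 146)
Multiplying step by step:
  37 × 89 = 3293 ≡ 81 (mod 146)
  81 × 77 = 6237 ≡ 105 (mod 146)
Result: 23^112 ≡ 105 (mod 146)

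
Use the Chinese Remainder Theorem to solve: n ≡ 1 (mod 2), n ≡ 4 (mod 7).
11

Using the Chinese Remainder Theorem:
M = product of moduli = 14
For equation 1: M_1 = 7, 7 ≡ 1 (mod 2), inverse of 7 mod 2 is 1 (check: 1 × 1 = 1 ≡ 1 (mod 2))
For equation 2: M_2 = 2, 2 ≡ 2 (mod 7), inverse of 2 mod 7 is 4 (check: 2 × 4 = 8 ≡ 1 (mod 7))
Combine: n ≡ Σ r_i×M_i×(M_i⁻¹ mod m_i) = 1×7×1 + 4×2×4 = 7 + 32 = 39
39 mod 14 = 11
n ≡ 11 (mod 14)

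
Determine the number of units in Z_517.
460

Prime factorization: 517 = 11 × 47
Using the formula φ(n) = n × Π(1 - 1/p) for each prime factor p:
φ(517) = 517 × (1 - 1/11) × (1 - 1/47)
φ(517) = 460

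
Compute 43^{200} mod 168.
1

Using successive squaring:
Binary expansion of 200: 11001000
Powers of 43 mod 168 (each is the square of the previous):
  43^1 ≡ 43 (mod 168)
  43^2 ≡ 43² = 1849 ≡ 1 (mod 168)
  43^4 ≡ 1² = 1 ≡ 1 (mod 168)
  43^8 ≡ 1² = 1 ≡ 1 (mod 168)
  43^16 ≡ 1² = 1 ≡ 1 (mod 168)
  43^32 ≡ 1² = 1 ≡ 1 (mod 168)
  43^64 ≡ 1² = 1 ≡ 1 (mod 168)
  43^128 ≡ 1² = 1 ≡ 1 (mod 168)
200 = 128 + 64 + 8, so 43^200 = 43^128 × 43^64 × 43^8 ≡ 1 × 1 × 1 (mod 168)
Multiplying step by step:
  1 × 1 = 1 ≡ 1 (mod 168)
  1 × 1 = 1 ≡ 1 (mod 168)
Result: 43^200 ≡ 1 (mod 168)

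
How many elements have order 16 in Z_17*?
Number of primitive roots mod 17 = φ(16) = 8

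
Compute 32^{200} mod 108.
52

Using successive squaring:
Binary expansion of 200: 11001000
Powers of 32 mod 108 (each is the square of the previous):
  32^1 ≡ 32 (mod 108)
  32^2 ≡ 32² = 1024 ≡ 52 (mod 108)
  32^4 ≡ 52² = 2704 ≡ 4 (mod 108)
  32^8 ≡ 4² = 16 ≡ 16 (mod 108)
  32^16 ≡ 16² = 256 ≡ 40 (mod 108)
  32^32 ≡ 40² = 1600 ≡ 88 (mod 108)
  32^64 ≡ 88² = 7744 ≡ 76 (mod 108)
  32^128 ≡ 76² = 5776 ≡ 52 (mod 108)
200 = 128 + 64 + 8, so 32^200 = 32^128 × 32^64 × 32^8 ≡ 52 × 76 × 16 (mod 108)
Multiplying step by step:
  52 × 76 = 3952 ≡ 64 (mod 108)
  64 × 16 = 1024 ≡ 52 (mod 108)
Result: 32^200 ≡ 52 (mod 108)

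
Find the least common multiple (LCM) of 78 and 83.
6474

First find GCD(78, 83) using the Euclidean algorithm:
78 = 0 × 83 + 78
83 = 1 × 78 + 5
78 = 15 × 5 + 3
5 = 1 × 3 + 2
3 = 1 × 2 + 1
2 = 2 × 1 + 0
GCD(78, 83) = 1

LCM formula: LCM(a, b) = (a × b) / GCD(a, b)
LCM(78, 83) = (78 × 83) / 1
LCM(78, 83) = 6474 / 1
LCM(78, 83) = 6474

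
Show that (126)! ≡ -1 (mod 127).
(126)! mod 127 = 126. Since this equals -1 (mod 127), Wilson confirms 127 is prime.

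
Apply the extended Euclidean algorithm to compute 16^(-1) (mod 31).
Extended GCD: 16(2) + 31(-1) = 1. So 16^(-1) ≡ 2 ≡ 2 (mod 31). Verify: 16 × 2 = 32 ≡ 1 (mod 31)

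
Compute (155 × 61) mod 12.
11

(155 × 61) = 9455
9455 mod 12 = 11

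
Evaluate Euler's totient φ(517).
460

Prime factorization: 517 = 11 × 47
Using the formula φ(n) = n × Π(1 - 1/p) for each prime factor p:
φ(517) = 517 × (1 - 1/11) × (1 - 1/47)
φ(517) = 460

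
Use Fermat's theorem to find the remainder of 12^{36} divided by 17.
13

By Fermat's Little Theorem, a^(p-1) ≡ 1 (mod p) for prime p and gcd(a, p) = 1
Here p = 17, so 12^16 ≡ 1 (mod 17)
We can reduce the exponent: 36 mod 16 = 4
So 12^36 ≡ 12^4 (mod 17)
Computing: 12^4 mod 17 = 13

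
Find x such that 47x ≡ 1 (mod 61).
47^(-1) ≡ 13 (mod 61). Verification: 47 × 13 = 611 ≡ 1 (mod 61)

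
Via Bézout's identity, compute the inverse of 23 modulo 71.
Extended GCD: 23(34) + 71(-11) = 1. So 23^(-1) ≡ 34 ≡ 34 (mod 71). Verify: 23 × 34 = 782 ≡ 1 (mod 71)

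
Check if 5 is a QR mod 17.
By Euler's criterion: 5^{8} ≡ 16 (mod 17). Since this equals -1 (≡ 16), 5 is not a QR.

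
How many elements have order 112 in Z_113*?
Number of primitive roots mod 113 = φ(112) = 48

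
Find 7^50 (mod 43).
Using Fermat: 7^{42} ≡ 1 (mod 43). 50 ≡ 8 (mod 42). So 7^{50} ≡ 7^{8} ≡ 6 (mod 43)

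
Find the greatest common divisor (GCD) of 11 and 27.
1

Using the Euclidean algorithm:
11 = 0 × 27 + 11
27 = 2 × 11 + 5
11 = 2 × 5 + 1
5 = 5 × 1 + 0

GCD(11, 27) = 1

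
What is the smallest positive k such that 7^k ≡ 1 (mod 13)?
Powers of 7 mod 13: 7^1≡7, 7^2≡10, 7^3≡5, 7^4≡9, 7^5≡11, 7^6≡12, 7^7≡6, 7^8≡3, 7^9≡8, 7^10≡4, 7^11≡2, 7^12≡1. Order = 12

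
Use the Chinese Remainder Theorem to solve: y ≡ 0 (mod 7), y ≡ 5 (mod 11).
49

Using the Chinese Remainder Theorem:
M = product of moduli = 77
For equation 1: M_1 = 11, 11 ≡ 4 (mod 7), inverse of 11 mod 7 is 2 (check: 4 × 2 = 8 ≡ 1 (mod 7))
For equation 2: M_2 = 7, 7 ≡ 7 (mod 11), inverse of 7 mod 11 is 8 (check: 7 × 8 = 56 ≡ 1 (mod 11))
Combine: y ≡ Σ r_i×M_i×(M_i⁻¹ mod m_i) = 0×11×2 + 5×7×8 = 0 + 280 = 280
280 mod 77 = 49
y ≡ 49 (mod 77)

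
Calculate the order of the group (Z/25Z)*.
20

Prime factorization: 25 = 5^2
Using the formula φ(n) = n × Π(1 - 1/p) for each prime factor p:
φ(25) = 25 × (1 - 1/5)
φ(25) = 20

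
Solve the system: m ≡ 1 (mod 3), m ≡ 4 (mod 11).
M = 3 × 11 = 33. M₁ = 11, y₁ ≡ 2 (mod 3). M₂ = 3, y₂ ≡ 4 (mod 11). m = 1×11×2 + 4×3×4 ≡ 4 (mod 33)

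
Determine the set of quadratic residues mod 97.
QRs mod 97: {1, 2, 3, 4, 6, 8, 9, 11, 12, 16, 18, 22, 24, 25, 27, 31, 32, 33, 35, 36, 43, 44, 47, 48, 49, 50, 53, 54, 61, 62, 64, 65, 66, 70, 72, 73, 75, 79, 81, 85, 86, 88, 89, 91, 93, 94, 95, 96}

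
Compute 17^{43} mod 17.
0

Using successive squaring:
Binary expansion of 43: 101011
Powers of 17 mod 17 (each is the square of the previous):
  17^1 ≡ 0 (mod 17)
  17^2 ≡ 0² = 0 ≡ 0 (mod 17)
  17^4 ≡ 0² = 0 ≡ 0 (mod 17)
  17^8 ≡ 0² = 0 ≡ 0 (mod 17)
  17^16 ≡ 0² = 0 ≡ 0 (mod 17)
  17^32 ≡ 0² = 0 ≡ 0 (mod 17)
43 = 32 + 8 + 2 + 1, so 17^43 = 17^32 × 17^8 × 17^2 × 17^1 ≡ 0 × 0 × 0 × 0 (mod 17)
Multiplying step by step:
  0 × 0 = 0 ≡ 0 (mod 17)
  0 × 0 = 0 ≡ 0 (mod 17)
  0 × 0 = 0 ≡ 0 (mod 17)
Result: 17^43 ≡ 0 (mod 17)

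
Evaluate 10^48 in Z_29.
Using Fermat: 10^{28} ≡ 1 (mod 29). 48 ≡ 20 (mod 28). So 10^{48} ≡ 10^{20} ≡ 7 (mod 29)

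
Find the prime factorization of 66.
2 × 3 × 11

Divide by primes starting from smallest:
66 ÷ 2 = 33
33 ÷ 3 = 11
11 ÷ 11 = 1

66 = 2 × 3 × 11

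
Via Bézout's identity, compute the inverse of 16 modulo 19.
Extended GCD: 16(6) + 19(-5) = 1. So 16^(-1) ≡ 6 ≡ 6 (mod 19). Verify: 16 × 6 = 96 ≡ 1 (mod 19)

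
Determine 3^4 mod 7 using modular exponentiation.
4 = 4 (binary 100). Repeated squaring mod 7: 3^1 ≡ 3; 3^2 ≡ 3² = 9 ≡ 2; 3^4 ≡ 2² = 4 ≡ 4. So 3^4 ≡ 4 (mod 7).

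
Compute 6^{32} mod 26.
16

Using successive squaring:
Binary expansion of 32: 100000
Powers of 6 mod 26 (each is the square of the previous):
  6^1 ≡ 6 (mod 26)
  6^2 ≡ 6² = 36 ≡ 10 (mod 26)
  6^4 ≡ 10² = 100 ≡ 22 (mod 26)
  6^8 ≡ 22² = 484 ≡ 16 (mod 26)
  6^16 ≡ 16² = 256 ≡ 22 (mod 26)
  6^32 ≡ 22² = 484 ≡ 16 (mod 26)
32 is a power of 2, so 6^32 is the last square: ≡ 16 (mod 26)
Result: 6^32 ≡ 16 (mod 26)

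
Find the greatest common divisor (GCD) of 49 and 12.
1

Using the Euclidean algorithm:
49 = 4 × 12 + 1
12 = 12 × 1 + 0

GCD(49, 12) = 1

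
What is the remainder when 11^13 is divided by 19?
Using repeated squaring. 13 = 8 + 4 + 1 (binary 1101). Repeated squaring mod 19: 11^1 ≡ 11; 11^2 ≡ 11² = 121 ≡ 7; 11^4 ≡ 7² = 49 ≡ 11; 11^8 ≡ 11² = 121 ≡ 7. Multiply: 11^13 = 11^8 × 11^4 × 11^1 ≡ 7 × 11 × 11 (mod 19): 7 × 11 = 77 ≡ 1; 1 × 11 = 11 ≡ 11. So 11^13 ≡ 11 (mod 19).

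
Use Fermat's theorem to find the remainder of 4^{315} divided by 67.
59

By Fermat's Little Theorem, a^(p-1) ≡ 1 (mod p) for prime p and gcd(a, p) = 1
Here p = 67, so 4^66 ≡ 1 (mod 67)
We can reduce the exponent: 315 mod 66 = 51
So 4^315 ≡ 4^51 (mod 67)
Computing: 4^51 mod 67 = 59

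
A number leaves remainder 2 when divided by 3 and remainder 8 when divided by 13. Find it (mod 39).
M = 3 × 13 = 39. M₁ = 13, y₁ ≡ 1 (mod 3). M₂ = 3, y₂ ≡ 9 (mod 13). k = 2×13×1 + 8×3×9 ≡ 8 (mod 39)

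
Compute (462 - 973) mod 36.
29

(462 - 973) = -511
-511 mod 36 = 29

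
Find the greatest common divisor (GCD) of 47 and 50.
1

Using the Euclidean algorithm:
47 = 0 × 50 + 47
50 = 1 × 47 + 3
47 = 15 × 3 + 2
3 = 1 × 2 + 1
2 = 2 × 1 + 0

GCD(47, 50) = 1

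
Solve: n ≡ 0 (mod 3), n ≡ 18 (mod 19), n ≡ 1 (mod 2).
M = 3 × 19 × 2 = 114. M₁ = 38, y₁ ≡ 2 (mod 3). M₂ = 6, y₂ ≡ 16 (mod 19). M₃ = 57, y₃ ≡ 1 (mod 2). n = 0×38×2 + 18×6×16 + 1×57×1 ≡ 75 (mod 114)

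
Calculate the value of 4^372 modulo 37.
Using Fermat: 4^{36} ≡ 1 (mod 37). 372 ≡ 12 (mod 36). So 4^{372} ≡ 4^{12} ≡ 10 (mod 37)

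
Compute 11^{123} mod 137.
19

Using successive squaring:
Binary expansion of 123: 1111011
Powers of 11 mod 137 (each is the square of the previous):
  11^1 ≡ 11 (mod 137)
  11^2 ≡ 11² = 121 ≡ 121 (mod 137)
  11^4 ≡ 121² = 14641 ≡ 119 (mod 137)
  11^8 ≡ 119² = 14161 ≡ 50 (mod 137)
  11^16 ≡ 50² = 2500 ≡ 34 (mod 137)
  11^32 ≡ 34² = 1156 ≡ 60 (mod 137)
  11^64 ≡ 60² = 3600 ≡ 38 (mod 137)
123 = 64 + 32 + 16 + 8 + 2 + 1, so 11^123 = 11^64 × 11^32 × 11^16 × 11^8 × 11^2 × 11^1 ≡ 38 × 60 × 34 × 50 × 121 × 11 (mod 137)
Multiplying step by step:
  38 × 60 = 2280 ≡ 88 (mod 137)
  88 × 34 = 2992 ≡ 115 (mod 137)
  115 × 50 = 5750 ≡ 133 (mod 137)
  133 × 121 = 16093 ≡ 64 (mod 137)
  64 × 11 = 704 ≡ 19 (mod 137)
Result: 11^123 ≡ 19 (mod 137)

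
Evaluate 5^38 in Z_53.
Using repeated squaring. 38 = 32 + 4 + 2 (binary 100110). Repeated squaring mod 53: 5^1 ≡ 5; 5^2 ≡ 5² = 25 ≡ 25; 5^4 ≡ 25² = 625 ≡ 42; 5^8 ≡ 42² = 1764 ≡ 15; 5^16 ≡ 15² = 225 ≡ 13; 5^32 ≡ 13² = 169 ≡ 10. Multiply: 5^38 = 5^32 × 5^4 × 5^2 ≡ 10 × 42 × 25 (mod 53): 10 × 42 = 420 ≡ 49; 49 × 25 = 1225 ≡ 6. So 5^38 ≡ 6 (mod 53).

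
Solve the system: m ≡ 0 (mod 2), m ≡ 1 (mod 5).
M = 2 × 5 = 10. M₁ = 5, y₁ ≡ 1 (mod 2). M₂ = 2, y₂ ≡ 3 (mod 5). m = 0×5×1 + 1×2×3 ≡ 6 (mod 10)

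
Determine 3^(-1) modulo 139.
3^(-1) ≡ 93 (mod 139). Verification: 3 × 93 = 279 ≡ 1 (mod 139)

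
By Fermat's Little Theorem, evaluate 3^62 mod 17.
By Fermat: 3^{16} ≡ 1 (mod 17). 62 = 3×16 + 14. So 3^{62} ≡ 3^{14} ≡ 2 (mod 17)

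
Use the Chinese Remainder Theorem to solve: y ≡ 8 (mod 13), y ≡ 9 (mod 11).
86

Using the Chinese Remainder Theorem:
M = product of moduli = 143
For equation 1: M_1 = 11, 11 ≡ 11 (mod 13), inverse of 11 mod 13 is 6 (check: 11 × 6 = 66 ≡ 1 (mod 13))
For equation 2: M_2 = 13, 13 ≡ 2 (mod 11), inverse of 13 mod 11 is 6 (check: 2 × 6 = 12 ≡ 1 (mod 11))
Combine: y ≡ Σ r_i×M_i×(M_i⁻¹ mod m_i) = 8×11×6 + 9×13×6 = 528 + 702 = 1230
1230 mod 143 = 86
y ≡ 86 (mod 143)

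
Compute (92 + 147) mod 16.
15

(92 + 147) = 239
239 mod 16 = 15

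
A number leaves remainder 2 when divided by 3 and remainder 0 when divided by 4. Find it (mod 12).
M = 3 × 4 = 12. M₁ = 4, y₁ ≡ 1 (mod 3). M₂ = 3, y₂ ≡ 3 (mod 4). x = 2×4×1 + 0×3×3 ≡ 8 (mod 12)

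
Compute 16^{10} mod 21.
16

Using successive squaring:
Binary expansion of 10: 1010
Powers of 16 mod 21 (each is the square of the previous):
  16^1 ≡ 16 (mod 21)
  16^2 ≡ 16² = 256 ≡ 4 (mod 21)
  16^4 ≡ 4² = 16 ≡ 16 (mod 21)
  16^8 ≡ 16² = 256 ≡ 4 (mod 21)
10 = 8 + 2, so 16^10 = 16^8 × 16^2 ≡ 4 × 4 (mod 21)
Multiplying step by step:
  4 × 4 = 16 ≡ 16 (mod 21)
Result: 16^10 ≡ 16 (mod 21)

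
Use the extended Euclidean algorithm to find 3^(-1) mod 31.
Extended GCD: 3(-10) + 31(1) = 1. So 3^(-1) ≡ 21 ≡ 21 (mod 31). Verify: 3 × 21 = 63 ≡ 1 (mod 31)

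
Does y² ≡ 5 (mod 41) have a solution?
By Euler's criterion: 5^{20} ≡ 1 (mod 41). Since this equals 1, 5 is a QR.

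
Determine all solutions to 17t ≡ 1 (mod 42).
5

Since gcd(17, 42) = 1 divides 1, a solution exists.
Multiply both sides by the inverse of 17 mod 42:
  17^(-1) mod 42 = 5
  x ≡ 5 × 1 ≡ 5 ≡ 5 (mod 42)
Verification: 17 × 5 = 85 = 2 × 42 + 1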